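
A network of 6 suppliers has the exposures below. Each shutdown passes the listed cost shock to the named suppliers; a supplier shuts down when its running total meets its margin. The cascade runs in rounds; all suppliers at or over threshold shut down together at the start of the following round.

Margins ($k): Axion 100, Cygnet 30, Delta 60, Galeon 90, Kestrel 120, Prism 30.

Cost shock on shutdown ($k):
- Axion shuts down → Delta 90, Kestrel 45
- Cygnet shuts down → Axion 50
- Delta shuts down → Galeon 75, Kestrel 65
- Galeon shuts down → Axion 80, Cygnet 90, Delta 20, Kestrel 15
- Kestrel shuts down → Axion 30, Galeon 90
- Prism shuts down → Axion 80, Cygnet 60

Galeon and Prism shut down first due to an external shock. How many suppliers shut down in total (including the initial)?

Round 1 — Galeon, Prism shut down (initial).
  Axion: +80+80 → 160 ≥ 100
  Cygnet: +90+60 → 150 ≥ 30
  Delta: +20 → 20 < 60
  Kestrel: +15 → 15 < 120
Round 2 — Axion, Cygnet shut down.
  Delta: +90 → 110 ≥ 60
  Kestrel: +45 → 60 < 120
Round 3 — Delta shuts down.
  Kestrel: +65 → 125 ≥ 120
Round 4 — Kestrel shuts down.
No further shutdowns.

6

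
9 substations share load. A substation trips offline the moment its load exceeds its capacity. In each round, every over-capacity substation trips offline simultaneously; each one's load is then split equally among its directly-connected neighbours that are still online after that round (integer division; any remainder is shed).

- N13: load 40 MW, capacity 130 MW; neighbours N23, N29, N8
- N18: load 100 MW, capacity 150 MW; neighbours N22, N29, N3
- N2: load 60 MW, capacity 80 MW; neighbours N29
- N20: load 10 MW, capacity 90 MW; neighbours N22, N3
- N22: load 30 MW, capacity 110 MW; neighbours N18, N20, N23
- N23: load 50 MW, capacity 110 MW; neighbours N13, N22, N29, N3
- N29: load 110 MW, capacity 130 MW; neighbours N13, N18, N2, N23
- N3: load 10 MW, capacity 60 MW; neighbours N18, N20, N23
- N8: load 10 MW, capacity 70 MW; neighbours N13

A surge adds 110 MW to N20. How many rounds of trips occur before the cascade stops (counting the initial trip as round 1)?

2

Round 1 — N20 at 120 > 90. N20 trips offline.
  N20 sheds 120 MW to N22, N3: 60 each.
    N22: 30+60 = 90 ≤ 110
    N3: 10+60 = 70 > 60
Round 2 — N3 trips offline.
  N3 sheds 70 MW to N18, N23: 35 each.
    N18: 100+35 = 135 ≤ 150
    N23: 50+35 = 85 ≤ 110
No further trips.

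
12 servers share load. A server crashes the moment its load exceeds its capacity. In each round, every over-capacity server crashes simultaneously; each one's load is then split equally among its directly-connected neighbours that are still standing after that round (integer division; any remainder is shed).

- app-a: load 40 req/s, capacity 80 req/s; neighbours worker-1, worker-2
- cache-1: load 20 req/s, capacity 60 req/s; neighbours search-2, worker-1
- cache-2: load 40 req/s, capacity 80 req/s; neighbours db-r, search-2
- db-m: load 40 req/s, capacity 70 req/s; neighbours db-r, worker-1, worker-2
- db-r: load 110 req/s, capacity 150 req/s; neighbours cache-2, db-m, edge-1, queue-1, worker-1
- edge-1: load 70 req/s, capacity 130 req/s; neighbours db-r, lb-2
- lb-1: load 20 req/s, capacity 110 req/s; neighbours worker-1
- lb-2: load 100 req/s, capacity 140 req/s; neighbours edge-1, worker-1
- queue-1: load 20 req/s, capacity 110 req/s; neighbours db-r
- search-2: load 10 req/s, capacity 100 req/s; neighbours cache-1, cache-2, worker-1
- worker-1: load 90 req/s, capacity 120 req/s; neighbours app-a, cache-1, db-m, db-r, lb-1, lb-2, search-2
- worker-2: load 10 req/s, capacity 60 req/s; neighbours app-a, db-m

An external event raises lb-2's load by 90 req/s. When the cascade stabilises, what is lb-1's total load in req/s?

Round 1 — lb-2 at 190 > 140. lb-2 crashes.
  lb-2 sheds 190 req/s to edge-1, worker-1: 95 each.
    edge-1: 70+95 = 165 > 130
    worker-1: 90+95 = 185 > 120
Round 2 — edge-1, worker-1 crash.
  edge-1 sheds 165 req/s to db-r: 165 each.
    db-r: 110+165 = 275 > 150
  worker-1 sheds 185 req/s to app-a, cache-1, db-m, db-r, lb-1, search-2: 30 each (5 lost).
    app-a: 40+30 = 70 ≤ 80
    cache-1: 20+30 = 50 ≤ 60
    db-m: 40+30 = 70 ≤ 70
    db-r: 275+30 = 305 > 150
    lb-1: 20+30 = 50 ≤ 110
    search-2: 10+30 = 40 ≤ 100
Round 3 — db-r crashes.
  db-r sheds 305 req/s to cache-2, db-m, queue-1: 101 each (2 lost).
    cache-2: 40+101 = 141 > 80
    db-m: 70+101 = 171 > 70
    queue-1: 20+101 = 121 > 110
Round 4 — cache-2, db-m, queue-1 crash.
  cache-2 sheds 141 req/s to search-2: 141 each.
    search-2: 40+141 = 181 > 100
  db-m sheds 171 req/s to worker-2: 171 each.
    worker-2: 10+171 = 181 > 60
  queue-1 sheds 121 req/s: no online neighbours, lost.
Round 5 — search-2, worker-2 crash.
  search-2 sheds 181 req/s to cache-1: 181 each.
    cache-1: 50+181 = 231 > 60
  worker-2 sheds 181 req/s to app-a: 181 each.
    app-a: 70+181 = 251 > 80
Round 6 — app-a, cache-1 crash.
  app-a sheds 251 req/s: no online neighbours, lost.
  cache-1 sheds 231 req/s: no online neighbours, lost.
No further crashes.

50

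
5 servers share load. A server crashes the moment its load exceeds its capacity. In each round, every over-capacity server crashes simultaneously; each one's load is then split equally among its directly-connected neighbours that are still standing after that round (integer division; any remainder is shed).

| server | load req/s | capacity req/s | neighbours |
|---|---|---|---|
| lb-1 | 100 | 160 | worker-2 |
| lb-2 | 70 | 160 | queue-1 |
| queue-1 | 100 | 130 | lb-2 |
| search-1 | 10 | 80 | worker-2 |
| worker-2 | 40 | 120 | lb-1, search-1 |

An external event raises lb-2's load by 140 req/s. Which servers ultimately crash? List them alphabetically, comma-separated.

lb-2, queue-1

Round 1 — lb-2 at 210 > 160. lb-2 crashes.
  lb-2 sheds 210 req/s to queue-1: 210 each.
    queue-1: 100+210 = 310 > 130
Round 2 — queue-1 crashes.
  queue-1 sheds 310 req/s: no online neighbours, lost.
No further crashes.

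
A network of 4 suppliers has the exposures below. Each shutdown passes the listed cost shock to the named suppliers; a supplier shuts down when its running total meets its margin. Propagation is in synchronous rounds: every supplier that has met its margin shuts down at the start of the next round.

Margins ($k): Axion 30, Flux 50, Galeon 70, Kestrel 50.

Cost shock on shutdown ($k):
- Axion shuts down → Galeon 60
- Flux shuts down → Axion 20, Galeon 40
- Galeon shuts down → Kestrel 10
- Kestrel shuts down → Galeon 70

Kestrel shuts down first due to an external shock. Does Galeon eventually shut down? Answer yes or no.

yes

Round 1 — Kestrel shuts down (initial).
  Galeon: +70 → 70 ≥ 70
Round 2 — Galeon shuts down.
No further shutdowns.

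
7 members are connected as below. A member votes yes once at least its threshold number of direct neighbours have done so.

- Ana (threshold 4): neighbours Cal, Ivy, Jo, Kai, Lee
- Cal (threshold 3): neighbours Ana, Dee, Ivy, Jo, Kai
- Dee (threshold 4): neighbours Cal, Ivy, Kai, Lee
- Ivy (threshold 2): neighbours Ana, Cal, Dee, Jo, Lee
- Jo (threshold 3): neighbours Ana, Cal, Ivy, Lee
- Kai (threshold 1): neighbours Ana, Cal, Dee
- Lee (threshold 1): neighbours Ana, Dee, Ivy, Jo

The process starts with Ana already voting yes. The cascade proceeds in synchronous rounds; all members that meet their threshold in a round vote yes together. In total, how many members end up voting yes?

Round 1 — Ana votes yes (initial).
Round 2 — checking thresholds:
  Cal: 1 of 5 neighbours < 3, below threshold.
  Ivy: 1 of 5 neighbours < 2, below threshold.
  Jo: 1 of 4 neighbours < 3, below threshold.
  Kai: 1 of 3 neighbours ≥ 1, votes yes.
  Lee: 1 of 4 neighbours ≥ 1, votes yes.
Round 3 — checking thresholds:
  Cal: 2 of 5 neighbours < 3, below threshold.
  Dee: 2 of 4 neighbours < 4, below threshold.
  Ivy: 2 of 5 neighbours ≥ 2, votes yes.
  Jo: 2 of 4 neighbours < 3, below threshold.
Round 4 — checking thresholds:
  Cal: 3 of 5 neighbours ≥ 3, votes yes.
  Dee: 3 of 4 neighbours < 4, below threshold.
  Jo: 3 of 4 neighbours ≥ 3, votes yes.
Round 5 — checking thresholds:
  Dee: 4 of 4 neighbours ≥ 4, votes yes.
Round 6 — no new yes votes; cascade stops.

7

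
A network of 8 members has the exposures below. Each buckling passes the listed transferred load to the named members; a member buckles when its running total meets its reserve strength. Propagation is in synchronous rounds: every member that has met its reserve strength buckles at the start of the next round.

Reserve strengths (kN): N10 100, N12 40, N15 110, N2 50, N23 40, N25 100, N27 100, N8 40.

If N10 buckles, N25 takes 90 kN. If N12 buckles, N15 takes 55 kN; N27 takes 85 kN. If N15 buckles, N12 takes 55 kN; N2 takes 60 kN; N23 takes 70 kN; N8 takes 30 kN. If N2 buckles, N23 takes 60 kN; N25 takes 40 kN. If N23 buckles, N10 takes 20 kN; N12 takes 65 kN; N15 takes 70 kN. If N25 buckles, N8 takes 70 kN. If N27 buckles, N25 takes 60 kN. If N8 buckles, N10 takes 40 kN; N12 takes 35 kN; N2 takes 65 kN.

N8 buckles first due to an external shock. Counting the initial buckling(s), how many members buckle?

5

Round 1 — N8 buckles (initial).
  N10: +40 → 40 < 100
  N12: +35 → 35 < 40
  N2: +65 → 65 ≥ 50
Round 2 — N2 buckles.
  N23: +60 → 60 ≥ 40
  N25: +40 → 40 < 100
Round 3 — N23 buckles.
  N10: +20 → 60 < 100
  N12: +65 → 100 ≥ 40
  N15: +70 → 70 < 110
Round 4 — N12 buckles.
  N15: +55 → 125 ≥ 110
  N27: +85 → 85 < 100
Round 5 — N15 buckles.
No further bucklings.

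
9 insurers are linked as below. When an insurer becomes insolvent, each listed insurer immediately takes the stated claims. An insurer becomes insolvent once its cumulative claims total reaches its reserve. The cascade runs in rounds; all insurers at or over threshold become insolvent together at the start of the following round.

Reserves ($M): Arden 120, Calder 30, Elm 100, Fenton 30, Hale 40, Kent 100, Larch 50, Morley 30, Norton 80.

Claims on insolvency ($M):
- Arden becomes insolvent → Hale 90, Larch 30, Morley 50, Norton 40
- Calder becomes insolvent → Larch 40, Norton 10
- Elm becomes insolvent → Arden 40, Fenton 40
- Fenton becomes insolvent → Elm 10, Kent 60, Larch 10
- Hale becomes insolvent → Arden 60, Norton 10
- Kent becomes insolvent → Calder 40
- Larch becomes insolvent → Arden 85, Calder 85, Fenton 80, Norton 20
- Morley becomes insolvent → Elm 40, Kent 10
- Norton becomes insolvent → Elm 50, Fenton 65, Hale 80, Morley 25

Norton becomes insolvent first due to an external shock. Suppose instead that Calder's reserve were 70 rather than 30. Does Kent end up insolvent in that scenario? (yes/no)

With Calder's reserve at 70:
Round 1 — Norton becomes insolvent (initial).
  Elm: +50 → 50 < 100
  Fenton: +65 → 65 ≥ 30
  Hale: +80 → 80 ≥ 40
  Morley: +25 → 25 < 30
Round 2 — Fenton, Hale become insolvent.
  Arden: +60 → 60 < 120
  Elm: +10 → 60 < 100
  Kent: +60 → 60 < 100
  Larch: +10 → 10 < 50
No further insolvencies.

no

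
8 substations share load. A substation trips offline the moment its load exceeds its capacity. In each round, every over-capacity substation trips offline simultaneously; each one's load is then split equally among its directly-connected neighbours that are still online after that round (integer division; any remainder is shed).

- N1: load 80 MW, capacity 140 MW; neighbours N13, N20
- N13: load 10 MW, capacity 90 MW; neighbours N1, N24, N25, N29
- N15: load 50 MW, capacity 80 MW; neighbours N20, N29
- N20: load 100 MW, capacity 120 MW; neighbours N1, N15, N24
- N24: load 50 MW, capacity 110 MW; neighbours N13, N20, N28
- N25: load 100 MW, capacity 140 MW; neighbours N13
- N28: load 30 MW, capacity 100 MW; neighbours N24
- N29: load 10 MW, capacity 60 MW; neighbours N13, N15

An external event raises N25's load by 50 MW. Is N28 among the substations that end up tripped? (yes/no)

Round 1 — N25 at 150 > 140. N25 trips offline.
  N25 sheds 150 MW to N13: 150 each.
    N13: 10+150 = 160 > 90
Round 2 — N13 trips offline.
  N13 sheds 160 MW to N1, N24, N29: 53 each (1 lost).
    N1: 80+53 = 133 ≤ 140
    N24: 50+53 = 103 ≤ 110
    N29: 10+53 = 63 > 60
Round 3 — N29 trips offline.
  N29 sheds 63 MW to N15: 63 each.
    N15: 50+63 = 113 > 80
Round 4 — N15 trips offline.
  N15 sheds 113 MW to N20: 113 each.
    N20: 100+113 = 213 > 120
Round 5 — N20 trips offline.
  N20 sheds 213 MW to N1, N24: 106 each (1 lost).
    N1: 133+106 = 239 > 140
    N24: 103+106 = 209 > 110
Round 6 — N1, N24 trip offline.
  N1 sheds 239 MW: no online neighbours, lost.
  N24 sheds 209 MW to N28: 209 each.
    N28: 30+209 = 239 > 100
Round 7 — N28 trips offline.
  N28 sheds 239 MW: no online neighbours, lost.
No further trips.

yes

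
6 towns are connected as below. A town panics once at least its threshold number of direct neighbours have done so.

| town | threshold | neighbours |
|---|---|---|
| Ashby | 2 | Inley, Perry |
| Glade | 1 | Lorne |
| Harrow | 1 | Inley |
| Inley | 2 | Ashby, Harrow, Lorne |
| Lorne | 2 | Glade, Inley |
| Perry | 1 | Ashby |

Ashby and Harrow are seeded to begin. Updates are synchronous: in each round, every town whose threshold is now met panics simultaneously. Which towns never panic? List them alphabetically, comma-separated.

Glade, Lorne

Round 1 — Ashby, Harrow panic (initial).
Round 2 — checking thresholds:
  Inley: 2 of 3 neighbours ≥ 2, panics.
  Perry: 1 of 1 neighbours ≥ 1, panics.
Round 3 — no new panics; cascade stops.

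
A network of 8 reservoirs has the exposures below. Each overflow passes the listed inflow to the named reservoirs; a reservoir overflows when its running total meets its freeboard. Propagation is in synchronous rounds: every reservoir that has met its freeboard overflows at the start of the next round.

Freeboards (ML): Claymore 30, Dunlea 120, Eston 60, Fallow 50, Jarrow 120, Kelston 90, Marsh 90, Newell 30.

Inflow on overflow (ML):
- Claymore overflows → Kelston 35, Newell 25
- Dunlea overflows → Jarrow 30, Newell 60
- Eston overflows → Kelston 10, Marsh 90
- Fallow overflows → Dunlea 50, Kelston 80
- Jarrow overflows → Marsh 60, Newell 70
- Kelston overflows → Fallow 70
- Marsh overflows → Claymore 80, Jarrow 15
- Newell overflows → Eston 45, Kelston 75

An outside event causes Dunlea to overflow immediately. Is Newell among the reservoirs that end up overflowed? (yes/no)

Round 1 — Dunlea overflows (initial).
  Jarrow: +30 → 30 < 120
  Newell: +60 → 60 ≥ 30
Round 2 — Newell overflows.
  Eston: +45 → 45 < 60
  Kelston: +75 → 75 < 90
No further overflows.

yes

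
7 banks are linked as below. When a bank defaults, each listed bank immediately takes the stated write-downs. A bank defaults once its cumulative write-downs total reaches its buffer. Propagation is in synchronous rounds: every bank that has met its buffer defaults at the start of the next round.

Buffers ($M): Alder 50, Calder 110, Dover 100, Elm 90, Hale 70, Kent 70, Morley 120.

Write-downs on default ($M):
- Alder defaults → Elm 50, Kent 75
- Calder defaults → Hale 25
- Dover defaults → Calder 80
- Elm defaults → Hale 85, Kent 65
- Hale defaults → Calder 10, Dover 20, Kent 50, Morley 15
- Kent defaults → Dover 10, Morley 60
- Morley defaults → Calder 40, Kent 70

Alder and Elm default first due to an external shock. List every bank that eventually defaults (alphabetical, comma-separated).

Alder, Elm, Hale, Kent

Round 1 — Alder, Elm default (initial).
  Hale: +85 → 85 ≥ 70
  Kent: +75+65 → 140 ≥ 70
Round 2 — Hale, Kent default.
  Calder: +10 → 10 < 110
  Dover: +20+10 → 30 < 100
  Morley: +15+60 → 75 < 120
No further defaults.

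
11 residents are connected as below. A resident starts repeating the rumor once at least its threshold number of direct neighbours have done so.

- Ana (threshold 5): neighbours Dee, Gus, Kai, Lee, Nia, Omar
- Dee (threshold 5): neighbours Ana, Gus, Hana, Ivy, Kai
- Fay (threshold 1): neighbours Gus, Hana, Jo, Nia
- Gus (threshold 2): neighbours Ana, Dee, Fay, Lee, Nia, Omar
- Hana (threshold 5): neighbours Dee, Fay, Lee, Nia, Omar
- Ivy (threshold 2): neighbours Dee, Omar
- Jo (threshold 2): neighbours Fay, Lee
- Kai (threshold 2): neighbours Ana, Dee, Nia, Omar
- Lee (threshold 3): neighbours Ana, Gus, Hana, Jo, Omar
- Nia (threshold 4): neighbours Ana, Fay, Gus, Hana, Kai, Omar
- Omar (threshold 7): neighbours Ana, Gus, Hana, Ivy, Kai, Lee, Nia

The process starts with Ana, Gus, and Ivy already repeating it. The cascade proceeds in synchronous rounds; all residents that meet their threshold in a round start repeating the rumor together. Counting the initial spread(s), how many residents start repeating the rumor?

Round 1 — Ana, Gus, Ivy start repeating the rumor (initial).
Round 2 — checking thresholds:
  Dee: 3 of 5 neighbours < 5, below threshold.
  Fay: 1 of 4 neighbours ≥ 1, starts repeating the rumor.
  Kai: 1 of 4 neighbours < 2, below threshold.
  Lee: 2 of 5 neighbours < 3, below threshold.
  Nia: 2 of 6 neighbours < 4, below threshold.
  Omar: 3 of 7 neighbours < 7, below threshold.
Round 3 — no new spreads; cascade stops.

4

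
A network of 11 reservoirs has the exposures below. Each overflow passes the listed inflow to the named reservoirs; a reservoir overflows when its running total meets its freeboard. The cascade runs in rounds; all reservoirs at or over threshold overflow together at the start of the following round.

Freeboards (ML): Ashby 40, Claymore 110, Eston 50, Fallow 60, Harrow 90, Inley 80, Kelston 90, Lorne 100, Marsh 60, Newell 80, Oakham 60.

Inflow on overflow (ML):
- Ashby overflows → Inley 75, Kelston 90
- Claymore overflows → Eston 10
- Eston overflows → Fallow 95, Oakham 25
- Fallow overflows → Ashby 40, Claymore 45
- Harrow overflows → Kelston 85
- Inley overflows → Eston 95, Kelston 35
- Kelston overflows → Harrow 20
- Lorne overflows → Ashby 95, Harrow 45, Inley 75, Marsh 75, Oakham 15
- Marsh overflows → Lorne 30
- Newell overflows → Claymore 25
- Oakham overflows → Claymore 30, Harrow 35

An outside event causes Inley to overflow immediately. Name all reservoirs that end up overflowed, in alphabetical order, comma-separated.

Round 1 — Inley overflows (initial).
  Eston: +95 → 95 ≥ 50
  Kelston: +35 → 35 < 90
Round 2 — Eston overflows.
  Fallow: +95 → 95 ≥ 60
  Oakham: +25 → 25 < 60
Round 3 — Fallow overflows.
  Ashby: +40 → 40 ≥ 40
  Claymore: +45 → 45 < 110
Round 4 — Ashby overflows.
  Kelston: +90 → 125 ≥ 90
Round 5 — Kelston overflows.
  Harrow: +20 → 20 < 90
No further overflows.

Ashby, Eston, Fallow, Inley, Kelston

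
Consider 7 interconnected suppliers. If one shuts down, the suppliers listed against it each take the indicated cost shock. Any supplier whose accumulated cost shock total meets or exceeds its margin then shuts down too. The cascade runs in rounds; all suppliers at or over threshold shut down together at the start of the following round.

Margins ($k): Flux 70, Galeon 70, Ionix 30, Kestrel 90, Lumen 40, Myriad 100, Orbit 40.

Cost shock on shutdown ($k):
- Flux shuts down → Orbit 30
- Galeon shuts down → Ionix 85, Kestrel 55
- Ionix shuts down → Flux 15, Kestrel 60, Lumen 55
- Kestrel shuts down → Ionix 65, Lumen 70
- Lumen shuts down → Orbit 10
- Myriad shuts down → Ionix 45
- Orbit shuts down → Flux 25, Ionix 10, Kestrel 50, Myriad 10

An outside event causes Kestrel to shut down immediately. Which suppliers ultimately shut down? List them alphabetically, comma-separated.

Ionix, Kestrel, Lumen

Round 1 — Kestrel shuts down (initial).
  Ionix: +65 → 65 ≥ 30
  Lumen: +70 → 70 ≥ 40
Round 2 — Ionix, Lumen shut down.
  Flux: +15 → 15 < 70
  Orbit: +10 → 10 < 40
No further shutdowns.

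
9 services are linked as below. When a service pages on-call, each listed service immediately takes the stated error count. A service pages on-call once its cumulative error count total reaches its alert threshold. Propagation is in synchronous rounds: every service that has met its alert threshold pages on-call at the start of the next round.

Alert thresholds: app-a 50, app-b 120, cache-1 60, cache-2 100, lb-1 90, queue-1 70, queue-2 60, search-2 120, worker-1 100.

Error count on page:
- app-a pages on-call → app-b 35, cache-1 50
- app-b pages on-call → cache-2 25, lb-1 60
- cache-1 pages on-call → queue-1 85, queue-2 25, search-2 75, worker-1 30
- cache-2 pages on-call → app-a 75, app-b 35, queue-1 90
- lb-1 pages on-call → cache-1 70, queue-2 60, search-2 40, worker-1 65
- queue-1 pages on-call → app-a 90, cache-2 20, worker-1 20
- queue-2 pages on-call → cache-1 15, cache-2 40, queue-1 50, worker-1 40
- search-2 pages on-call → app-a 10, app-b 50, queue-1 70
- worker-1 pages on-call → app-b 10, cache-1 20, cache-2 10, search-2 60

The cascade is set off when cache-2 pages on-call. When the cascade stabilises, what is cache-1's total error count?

50

Round 1 — cache-2 pages on-call (initial).
  app-a: +75 → 75 ≥ 50
  app-b: +35 → 35 < 120
  queue-1: +90 → 90 ≥ 70
Round 2 — app-a, queue-1 page on-call.
  app-b: +35 → 70 < 120
  cache-1: +50 → 50 < 60
  worker-1: +20 → 20 < 100
No further pages.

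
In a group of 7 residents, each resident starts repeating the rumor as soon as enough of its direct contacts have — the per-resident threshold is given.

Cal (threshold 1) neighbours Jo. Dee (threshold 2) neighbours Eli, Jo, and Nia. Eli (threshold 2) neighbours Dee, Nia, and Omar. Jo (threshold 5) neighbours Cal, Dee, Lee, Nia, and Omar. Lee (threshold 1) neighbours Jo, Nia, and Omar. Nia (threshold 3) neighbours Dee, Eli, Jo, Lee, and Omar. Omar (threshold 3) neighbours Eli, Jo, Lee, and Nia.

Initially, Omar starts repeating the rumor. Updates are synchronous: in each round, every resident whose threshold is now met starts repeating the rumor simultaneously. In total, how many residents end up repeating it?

2

Round 1 — Omar starts repeating the rumor (initial).
Round 2 — checking thresholds:
  Eli: 1 of 3 neighbours < 2, holds.
  Jo: 1 of 5 neighbours < 5, holds.
  Lee: 1 of 3 neighbours ≥ 1, starts repeating the rumor.
  Nia: 1 of 5 neighbours < 3, holds.
Round 3 — no new spreads; cascade stops.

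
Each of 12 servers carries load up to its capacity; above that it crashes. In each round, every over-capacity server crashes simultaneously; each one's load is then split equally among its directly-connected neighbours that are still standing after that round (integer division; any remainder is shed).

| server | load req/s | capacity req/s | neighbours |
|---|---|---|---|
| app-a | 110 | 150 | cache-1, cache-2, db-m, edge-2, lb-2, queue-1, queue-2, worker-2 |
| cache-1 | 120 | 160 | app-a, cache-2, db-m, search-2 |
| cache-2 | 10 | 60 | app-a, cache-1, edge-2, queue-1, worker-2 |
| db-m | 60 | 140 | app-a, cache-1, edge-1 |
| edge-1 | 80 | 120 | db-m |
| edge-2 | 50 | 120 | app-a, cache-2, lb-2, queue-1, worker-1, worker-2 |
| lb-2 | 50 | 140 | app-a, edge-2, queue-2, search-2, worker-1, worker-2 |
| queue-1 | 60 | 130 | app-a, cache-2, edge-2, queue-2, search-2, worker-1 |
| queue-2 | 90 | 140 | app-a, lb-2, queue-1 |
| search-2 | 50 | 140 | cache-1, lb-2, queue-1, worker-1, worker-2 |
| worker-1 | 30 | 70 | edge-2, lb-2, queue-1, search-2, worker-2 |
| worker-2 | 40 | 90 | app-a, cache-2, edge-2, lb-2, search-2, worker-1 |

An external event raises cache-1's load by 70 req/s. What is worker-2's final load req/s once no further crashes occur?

88

Round 1 — cache-1 at 190 > 160. cache-1 crashes.
  cache-1 sheds 190 req/s to app-a, cache-2, db-m, search-2: 47 each (2 lost).
    app-a: 110+47 = 157 > 150
    cache-2: 10+47 = 57 ≤ 60
    db-m: 60+47 = 107 ≤ 140
    search-2: 50+47 = 97 ≤ 140
Round 2 — app-a crashes.
  app-a sheds 157 req/s to cache-2, db-m, edge-2, lb-2, queue-1, queue-2, worker-2: 22 each (3 lost).
    cache-2: 57+22 = 79 > 60
    db-m: 107+22 = 129 ≤ 140
    edge-2: 50+22 = 72 ≤ 120
    lb-2: 50+22 = 72 ≤ 140
    queue-1: 60+22 = 82 ≤ 130
    queue-2: 90+22 = 112 ≤ 140
    worker-2: 40+22 = 62 ≤ 90
Round 3 — cache-2 crashes.
  cache-2 sheds 79 req/s to edge-2, queue-1, worker-2: 26 each (1 lost).
    edge-2: 72+26 = 98 ≤ 120
    queue-1: 82+26 = 108 ≤ 130
    worker-2: 62+26 = 88 ≤ 90
No further crashes.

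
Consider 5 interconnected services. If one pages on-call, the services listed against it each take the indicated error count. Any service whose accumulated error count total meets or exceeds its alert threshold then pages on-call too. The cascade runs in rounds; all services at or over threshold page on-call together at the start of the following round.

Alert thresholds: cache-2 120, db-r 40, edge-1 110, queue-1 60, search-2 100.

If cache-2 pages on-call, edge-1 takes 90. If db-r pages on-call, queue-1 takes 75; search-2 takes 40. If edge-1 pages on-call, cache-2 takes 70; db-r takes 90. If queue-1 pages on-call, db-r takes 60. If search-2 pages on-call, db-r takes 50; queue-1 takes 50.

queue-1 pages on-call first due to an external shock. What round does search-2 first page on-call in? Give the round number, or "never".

Round 1 — queue-1 pages on-call (initial).
  db-r: +60 → 60 ≥ 40
Round 2 — db-r pages on-call.
  search-2: +40 → 40 < 100
No further pages.

never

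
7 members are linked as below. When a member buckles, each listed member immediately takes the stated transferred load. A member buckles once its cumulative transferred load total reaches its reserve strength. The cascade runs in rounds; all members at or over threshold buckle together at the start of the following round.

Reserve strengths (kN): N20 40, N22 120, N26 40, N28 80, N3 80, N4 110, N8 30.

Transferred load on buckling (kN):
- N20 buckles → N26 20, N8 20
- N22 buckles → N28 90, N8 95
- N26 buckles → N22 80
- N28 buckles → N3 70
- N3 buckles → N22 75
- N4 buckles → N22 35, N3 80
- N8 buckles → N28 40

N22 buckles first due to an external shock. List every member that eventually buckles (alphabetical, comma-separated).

Round 1 — N22 buckles (initial).
  N28: +90 → 90 ≥ 80
  N8: +95 → 95 ≥ 30
Round 2 — N28, N8 buckle.
  N3: +70 → 70 < 80
No further bucklings.

N22, N28, N8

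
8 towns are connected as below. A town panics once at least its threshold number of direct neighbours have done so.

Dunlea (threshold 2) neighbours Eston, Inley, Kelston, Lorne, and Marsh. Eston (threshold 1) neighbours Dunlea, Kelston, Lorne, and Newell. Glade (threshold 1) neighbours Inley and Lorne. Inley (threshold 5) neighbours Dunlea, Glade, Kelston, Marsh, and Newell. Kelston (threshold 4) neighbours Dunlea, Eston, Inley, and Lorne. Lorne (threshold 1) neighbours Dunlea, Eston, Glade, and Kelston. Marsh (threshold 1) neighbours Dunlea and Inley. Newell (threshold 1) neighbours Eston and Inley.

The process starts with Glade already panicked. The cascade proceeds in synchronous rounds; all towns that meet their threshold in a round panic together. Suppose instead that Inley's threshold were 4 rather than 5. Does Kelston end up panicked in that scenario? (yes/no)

With Inley's threshold at 4:
Round 1 — Glade panics (initial).
Round 2 — checking thresholds:
  Inley: 1 of 5 neighbours < 4, not yet.
  Lorne: 1 of 4 neighbours ≥ 1, panics.
Round 3 — checking thresholds:
  Dunlea: 1 of 5 neighbours < 2, not yet.
  Eston: 1 of 4 neighbours ≥ 1, panics.
  Inley: 1 of 5 neighbours < 4, not yet.
  Kelston: 1 of 4 neighbours < 4, not yet.
Round 4 — checking thresholds:
  Dunlea: 2 of 5 neighbours ≥ 2, panics.
  Inley: 1 of 5 neighbours < 4, not yet.
  Kelston: 2 of 4 neighbours < 4, not yet.
  Newell: 1 of 2 neighbours ≥ 1, panics.
Round 5 — checking thresholds:
  Inley: 3 of 5 neighbours < 4, not yet.
  Kelston: 3 of 4 neighbours < 4, not yet.
  Marsh: 1 of 2 neighbours ≥ 1, panics.
Round 6 — checking thresholds:
  Inley: 4 of 5 neighbours ≥ 4, panics.
  Kelston: 3 of 4 neighbours < 4, not yet.
Round 7 — checking thresholds:
  Kelston: 4 of 4 neighbours ≥ 4, panics.
Round 8 — no new panics; cascade stops.

yes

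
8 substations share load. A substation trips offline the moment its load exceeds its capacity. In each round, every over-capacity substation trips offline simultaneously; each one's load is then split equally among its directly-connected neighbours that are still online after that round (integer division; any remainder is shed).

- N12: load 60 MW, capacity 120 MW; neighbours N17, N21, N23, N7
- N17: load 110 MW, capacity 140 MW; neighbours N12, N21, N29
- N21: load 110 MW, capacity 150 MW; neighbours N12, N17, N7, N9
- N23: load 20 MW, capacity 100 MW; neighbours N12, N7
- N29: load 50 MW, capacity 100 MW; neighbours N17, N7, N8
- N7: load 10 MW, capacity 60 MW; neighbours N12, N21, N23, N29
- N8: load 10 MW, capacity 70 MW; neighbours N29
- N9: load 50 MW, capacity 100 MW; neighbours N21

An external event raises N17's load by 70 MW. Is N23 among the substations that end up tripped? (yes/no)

yes

Round 1 — N17 at 180 > 140. N17 trips offline.
  N17 sheds 180 MW to N12, N21, N29: 60 each.
    N12: 60+60 = 120 ≤ 120
    N21: 110+60 = 170 > 150
    N29: 50+60 = 110 > 100
Round 2 — N21, N29 trip offline.
  N21 sheds 170 MW to N12, N7, N9: 56 each (2 lost).
    N12: 120+56 = 176 > 120
    N7: 10+56 = 66 > 60
    N9: 50+56 = 106 > 100
  N29 sheds 110 MW to N7, N8: 55 each.
    N7: 66+55 = 121 > 60
    N8: 10+55 = 65 ≤ 70
Round 3 — N12, N7, N9 trip offline.
  N12 sheds 176 MW to N23: 176 each.
    N23: 20+176 = 196 > 100
  N7 sheds 121 MW to N23: 121 each.
    N23: 196+121 = 317 > 100
  N9 sheds 106 MW: no online neighbours, lost.
Round 4 — N23 trips offline.
  N23 sheds 317 MW: no online neighbours, lost.
No further trips.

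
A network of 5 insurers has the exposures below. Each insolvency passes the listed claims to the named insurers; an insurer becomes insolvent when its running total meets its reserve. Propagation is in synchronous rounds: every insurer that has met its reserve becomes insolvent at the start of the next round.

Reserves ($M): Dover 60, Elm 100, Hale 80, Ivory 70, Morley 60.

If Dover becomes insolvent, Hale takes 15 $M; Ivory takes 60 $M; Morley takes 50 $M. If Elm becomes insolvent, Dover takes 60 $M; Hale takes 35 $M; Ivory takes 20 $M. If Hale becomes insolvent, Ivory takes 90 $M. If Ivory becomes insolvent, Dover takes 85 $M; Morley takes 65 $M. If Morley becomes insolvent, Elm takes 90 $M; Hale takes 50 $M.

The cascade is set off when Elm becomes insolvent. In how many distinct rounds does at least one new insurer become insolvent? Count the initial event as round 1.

5

Round 1 — Elm becomes insolvent (initial).
  Dover: +60 → 60 ≥ 60
  Hale: +35 → 35 < 80
  Ivory: +20 → 20 < 70
Round 2 — Dover becomes insolvent.
  Hale: +15 → 50 < 80
  Ivory: +60 → 80 ≥ 70
  Morley: +50 → 50 < 60
Round 3 — Ivory becomes insolvent.
  Morley: +65 → 115 ≥ 60
Round 4 — Morley becomes insolvent.
  Hale: +50 → 100 ≥ 80
Round 5 — Hale becomes insolvent.
No further insolvencies.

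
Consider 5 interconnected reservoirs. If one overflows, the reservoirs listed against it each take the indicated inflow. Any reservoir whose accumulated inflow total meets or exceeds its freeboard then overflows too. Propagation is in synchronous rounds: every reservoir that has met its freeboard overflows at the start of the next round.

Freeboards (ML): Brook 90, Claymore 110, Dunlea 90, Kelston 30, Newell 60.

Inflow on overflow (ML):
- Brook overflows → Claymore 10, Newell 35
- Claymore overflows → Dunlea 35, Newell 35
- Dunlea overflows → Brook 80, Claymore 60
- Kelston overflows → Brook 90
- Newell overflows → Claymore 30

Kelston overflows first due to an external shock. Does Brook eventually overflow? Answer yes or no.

yes

Round 1 — Kelston overflows (initial).
  Brook: +90 → 90 ≥ 90
Round 2 — Brook overflows.
  Claymore: +10 → 10 < 110
  Newell: +35 → 35 < 60
No further overflows.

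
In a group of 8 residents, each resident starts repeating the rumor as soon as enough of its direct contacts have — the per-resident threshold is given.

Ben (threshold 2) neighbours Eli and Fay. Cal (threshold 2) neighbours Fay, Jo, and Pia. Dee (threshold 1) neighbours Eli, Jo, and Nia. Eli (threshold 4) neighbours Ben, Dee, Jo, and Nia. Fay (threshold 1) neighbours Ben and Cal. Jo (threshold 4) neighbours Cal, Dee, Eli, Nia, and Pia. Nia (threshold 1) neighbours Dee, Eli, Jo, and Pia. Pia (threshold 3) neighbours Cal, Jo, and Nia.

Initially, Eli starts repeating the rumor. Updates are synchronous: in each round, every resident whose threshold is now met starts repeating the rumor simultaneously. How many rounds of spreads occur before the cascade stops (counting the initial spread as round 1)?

2

Round 1 — Eli starts repeating the rumor (initial).
Round 2 — checking thresholds:
  Ben: 1 of 2 neighbours < 2, holds.
  Dee: 1 of 3 neighbours ≥ 1, starts repeating the rumor.
  Jo: 1 of 5 neighbours < 4, holds.
  Nia: 1 of 4 neighbours ≥ 1, starts repeating the rumor.
Round 3 — no new spreads; cascade stops.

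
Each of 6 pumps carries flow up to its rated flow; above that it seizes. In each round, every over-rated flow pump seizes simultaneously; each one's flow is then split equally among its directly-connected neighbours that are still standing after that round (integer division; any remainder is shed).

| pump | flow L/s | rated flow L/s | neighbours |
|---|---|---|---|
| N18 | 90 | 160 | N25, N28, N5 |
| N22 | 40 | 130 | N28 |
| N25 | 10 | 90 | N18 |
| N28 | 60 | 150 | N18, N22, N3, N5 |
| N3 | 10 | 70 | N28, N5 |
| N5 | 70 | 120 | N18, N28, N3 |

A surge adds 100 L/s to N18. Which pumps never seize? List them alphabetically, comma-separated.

Round 1 — N18 at 190 > 160. N18 seizes.
  N18 sheds 190 L/s to N25, N28, N5: 63 each (1 lost).
    N25: 10+63 = 73 ≤ 90
    N28: 60+63 = 123 ≤ 150
    N5: 70+63 = 133 > 120
Round 2 — N5 seizes.
  N5 sheds 133 L/s to N28, N3: 66 each (1 lost).
    N28: 123+66 = 189 > 150
    N3: 10+66 = 76 > 70
Round 3 — N28, N3 seize.
  N28 sheds 189 L/s to N22: 189 each.
    N22: 40+189 = 229 > 130
  N3 sheds 76 L/s: no online neighbours, lost.
Round 4 — N22 seizes.
  N22 sheds 229 L/s: no online neighbours, lost.
No further seizures.

N25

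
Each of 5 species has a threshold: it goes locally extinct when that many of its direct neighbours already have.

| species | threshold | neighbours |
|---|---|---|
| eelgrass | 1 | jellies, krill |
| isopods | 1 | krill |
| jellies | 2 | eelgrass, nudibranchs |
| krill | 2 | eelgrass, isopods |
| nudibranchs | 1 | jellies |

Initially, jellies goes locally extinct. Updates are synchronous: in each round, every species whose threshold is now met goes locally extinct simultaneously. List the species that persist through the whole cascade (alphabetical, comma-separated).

isopods, krill

Round 1 — jellies goes locally extinct (initial).
Round 2 — checking thresholds:
  eelgrass: 1 of 2 neighbours ≥ 1, goes locally extinct.
  nudibranchs: 1 of 1 neighbours ≥ 1, goes locally extinct.
Round 3 — no new extinctions; cascade stops.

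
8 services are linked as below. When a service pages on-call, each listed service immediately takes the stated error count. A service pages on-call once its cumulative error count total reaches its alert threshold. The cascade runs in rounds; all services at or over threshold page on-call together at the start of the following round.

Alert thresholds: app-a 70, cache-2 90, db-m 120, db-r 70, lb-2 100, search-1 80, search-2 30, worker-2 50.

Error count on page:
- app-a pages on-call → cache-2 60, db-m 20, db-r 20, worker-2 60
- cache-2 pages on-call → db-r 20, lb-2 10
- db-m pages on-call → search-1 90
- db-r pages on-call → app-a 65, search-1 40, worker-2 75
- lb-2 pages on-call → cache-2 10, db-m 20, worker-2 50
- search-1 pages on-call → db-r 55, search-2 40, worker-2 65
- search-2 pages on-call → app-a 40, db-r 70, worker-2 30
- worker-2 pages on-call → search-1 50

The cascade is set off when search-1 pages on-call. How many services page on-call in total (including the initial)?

5

Round 1 — search-1 pages on-call (initial).
  db-r: +55 → 55 < 70
  search-2: +40 → 40 ≥ 30
  worker-2: +65 → 65 ≥ 50
Round 2 — search-2, worker-2 page on-call.
  app-a: +40 → 40 < 70
  db-r: +70 → 125 ≥ 70
Round 3 — db-r pages on-call.
  app-a: +65 → 105 ≥ 70
Round 4 — app-a pages on-call.
  cache-2: +60 → 60 < 90
  db-m: +20 → 20 < 120
No further pages.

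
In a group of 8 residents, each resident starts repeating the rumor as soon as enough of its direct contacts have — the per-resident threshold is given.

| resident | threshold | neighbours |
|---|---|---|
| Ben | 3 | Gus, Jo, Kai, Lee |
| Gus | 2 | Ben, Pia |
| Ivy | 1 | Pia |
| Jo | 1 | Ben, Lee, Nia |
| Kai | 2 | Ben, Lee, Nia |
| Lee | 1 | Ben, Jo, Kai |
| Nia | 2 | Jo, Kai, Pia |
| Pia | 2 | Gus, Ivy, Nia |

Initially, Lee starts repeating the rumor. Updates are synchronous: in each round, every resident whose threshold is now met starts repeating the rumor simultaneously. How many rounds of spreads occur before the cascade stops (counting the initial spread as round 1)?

2

Round 1 — Lee starts repeating the rumor (initial).
Round 2 — checking thresholds:
  Ben: 1 of 4 neighbours < 3, below threshold.
  Jo: 1 of 3 neighbours ≥ 1, starts repeating the rumor.
  Kai: 1 of 3 neighbours < 2, below threshold.
Round 3 — no new spreads; cascade stops.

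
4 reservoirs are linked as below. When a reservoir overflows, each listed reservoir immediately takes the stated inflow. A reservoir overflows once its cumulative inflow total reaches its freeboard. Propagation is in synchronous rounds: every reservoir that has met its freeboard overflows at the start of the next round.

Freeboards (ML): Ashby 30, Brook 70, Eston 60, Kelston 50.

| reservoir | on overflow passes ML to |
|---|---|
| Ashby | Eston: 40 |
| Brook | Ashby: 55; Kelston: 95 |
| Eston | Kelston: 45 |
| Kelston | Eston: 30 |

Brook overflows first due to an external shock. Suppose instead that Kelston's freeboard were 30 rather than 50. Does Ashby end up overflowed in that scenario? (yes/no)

With Kelston's freeboard at 30:
Round 1 — Brook overflows (initial).
  Ashby: +55 → 55 ≥ 30
  Kelston: +95 → 95 ≥ 30
Round 2 — Ashby, Kelston overflow.
  Eston: +40+30 → 70 ≥ 60
Round 3 — Eston overflows.
No further overflows.

yes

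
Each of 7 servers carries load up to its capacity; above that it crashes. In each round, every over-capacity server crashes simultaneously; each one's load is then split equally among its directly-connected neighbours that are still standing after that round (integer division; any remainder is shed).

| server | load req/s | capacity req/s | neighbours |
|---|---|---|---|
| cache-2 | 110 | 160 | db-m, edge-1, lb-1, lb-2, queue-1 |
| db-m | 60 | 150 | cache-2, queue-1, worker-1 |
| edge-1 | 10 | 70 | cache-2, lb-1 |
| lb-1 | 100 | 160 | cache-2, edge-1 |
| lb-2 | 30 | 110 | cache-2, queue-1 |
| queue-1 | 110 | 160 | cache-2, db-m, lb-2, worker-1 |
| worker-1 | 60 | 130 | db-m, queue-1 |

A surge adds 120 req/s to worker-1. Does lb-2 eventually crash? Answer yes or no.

yes

Round 1 — worker-1 at 180 > 130. worker-1 crashes.
  worker-1 sheds 180 req/s to db-m, queue-1: 90 each.
    db-m: 60+90 = 150 ≤ 150
    queue-1: 110+90 = 200 > 160
Round 2 — queue-1 crashes.
  queue-1 sheds 200 req/s to cache-2, db-m, lb-2: 66 each (2 lost).
    cache-2: 110+66 = 176 > 160
    db-m: 150+66 = 216 > 150
    lb-2: 30+66 = 96 ≤ 110
Round 3 — cache-2, db-m crash.
  cache-2 sheds 176 req/s to edge-1, lb-1, lb-2: 58 each (2 lost).
    edge-1: 10+58 = 68 ≤ 70
    lb-1: 100+58 = 158 ≤ 160
    lb-2: 96+58 = 154 > 110
  db-m sheds 216 req/s: no online neighbours, lost.
Round 4 — lb-2 crashes.
  lb-2 sheds 154 req/s: no online neighbours, lost.
No further crashes.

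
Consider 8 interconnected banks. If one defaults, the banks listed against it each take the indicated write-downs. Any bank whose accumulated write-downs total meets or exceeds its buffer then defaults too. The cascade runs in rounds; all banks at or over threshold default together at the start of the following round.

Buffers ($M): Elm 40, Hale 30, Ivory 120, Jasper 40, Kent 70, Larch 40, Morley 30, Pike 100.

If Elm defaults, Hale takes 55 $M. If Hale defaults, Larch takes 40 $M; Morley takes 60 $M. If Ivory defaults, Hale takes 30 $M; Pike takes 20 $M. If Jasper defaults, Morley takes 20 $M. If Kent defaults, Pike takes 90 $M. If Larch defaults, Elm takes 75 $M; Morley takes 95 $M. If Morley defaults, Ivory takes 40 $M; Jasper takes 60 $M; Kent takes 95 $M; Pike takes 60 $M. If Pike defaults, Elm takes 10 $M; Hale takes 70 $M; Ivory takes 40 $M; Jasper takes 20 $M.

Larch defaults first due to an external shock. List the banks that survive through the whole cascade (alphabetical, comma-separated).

Ivory

Round 1 — Larch defaults (initial).
  Elm: +75 → 75 ≥ 40
  Morley: +95 → 95 ≥ 30
Round 2 — Elm, Morley default.
  Hale: +55 → 55 ≥ 30
  Ivory: +40 → 40 < 120
  Jasper: +60 → 60 ≥ 40
  Kent: +95 → 95 ≥ 70
  Pike: +60 → 60 < 100
Round 3 — Hale, Jasper, Kent default.
  Pike: +90 → 150 ≥ 100
Round 4 — Pike defaults.
  Ivory: +40 → 80 < 120
No further defaults.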